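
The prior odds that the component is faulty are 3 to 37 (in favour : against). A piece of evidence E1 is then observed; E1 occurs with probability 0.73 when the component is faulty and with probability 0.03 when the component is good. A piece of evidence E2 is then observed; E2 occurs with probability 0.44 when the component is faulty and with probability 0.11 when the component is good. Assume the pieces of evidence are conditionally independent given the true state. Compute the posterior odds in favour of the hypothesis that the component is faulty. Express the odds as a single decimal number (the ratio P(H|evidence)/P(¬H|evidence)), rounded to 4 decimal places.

Prior odds = 3/37 = 0.081081.
Likelihood ratio for E1 = 0.73/0.03 = 24.333.
Likelihood ratio for E2 = 0.44/0.11 = 4.0000.
Posterior odds = prior odds × LR₁ × LR₂ = 7.8919.

Posterior odds ≈ 7.8919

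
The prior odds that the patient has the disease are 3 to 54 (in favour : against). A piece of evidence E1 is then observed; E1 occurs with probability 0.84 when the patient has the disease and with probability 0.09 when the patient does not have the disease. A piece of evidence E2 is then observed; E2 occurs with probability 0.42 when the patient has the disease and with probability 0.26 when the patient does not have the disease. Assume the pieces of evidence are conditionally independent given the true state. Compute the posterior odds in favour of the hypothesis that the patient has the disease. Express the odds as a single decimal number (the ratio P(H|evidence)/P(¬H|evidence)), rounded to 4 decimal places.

Prior odds = 3/54 = 0.055556.
Likelihood ratio for E1 = 0.84/0.09 = 9.3333.
Likelihood ratio for E2 = 0.42/0.26 = 1.6154.
Posterior odds = prior odds × LR₁ × LR₂ = 0.83761.

Posterior odds ≈ 0.8376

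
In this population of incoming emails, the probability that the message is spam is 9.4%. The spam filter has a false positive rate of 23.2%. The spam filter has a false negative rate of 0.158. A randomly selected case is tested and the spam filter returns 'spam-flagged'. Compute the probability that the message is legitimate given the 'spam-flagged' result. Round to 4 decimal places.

Let H be the event that the message is spam. P(H) = 0.094, so P(¬H) = 0.906. With E the 'spam-flagged' result, P(E|H) = 0.842 and P(E|¬H) = 0.232.
P(E) = 0.842·0.094 + 0.232·0.906 = 0.079148 + 0.21019 = 0.28934.
By Bayes' theorem, P(H|E) = 0.079148 / 0.28934 = 0.2735. Hence P(¬H|E) = 1 − 0.2735 = 0.7265.

P(¬H | E) ≈ 0.7265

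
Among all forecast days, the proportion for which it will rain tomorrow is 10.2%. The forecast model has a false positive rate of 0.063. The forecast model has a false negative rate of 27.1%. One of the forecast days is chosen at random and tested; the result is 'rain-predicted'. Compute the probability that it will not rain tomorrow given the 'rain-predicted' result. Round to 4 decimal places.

P(¬H | E) ≈ 0.4321

Let H be the event that it will rain tomorrow. P(H) = 0.102, so P(¬H) = 0.898. With E the 'rain-predicted' result, P(E|H) = 0.729 and P(E|¬H) = 0.063.
P(E) = 0.729·0.102 + 0.063·0.898 = 0.074358 + 0.056574 = 0.13093.
By Bayes' theorem, P(H|E) = 0.074358 / 0.13093 = 0.5679. Hence P(¬H|E) = 1 − 0.5679 = 0.4321.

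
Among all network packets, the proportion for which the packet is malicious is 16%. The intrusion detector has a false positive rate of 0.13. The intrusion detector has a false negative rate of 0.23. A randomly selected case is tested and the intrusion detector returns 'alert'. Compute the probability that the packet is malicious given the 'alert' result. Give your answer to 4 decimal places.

Write H for 'the packet is malicious'. Prior odds H:¬H = 0.16/0.84 = 0.19048. For the 'alert' outcome, the likelihood ratio is 0.77/0.13 = 5.9231.
Posterior odds = 0.19048 × 5.9231 = 1.1282, so P(H|E) = 1.1282/(1+1.1282) = 0.5301.

P(H | E) ≈ 0.5301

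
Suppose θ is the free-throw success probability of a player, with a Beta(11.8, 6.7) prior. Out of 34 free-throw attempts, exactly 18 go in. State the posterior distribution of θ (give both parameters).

Posterior: Beta(29.8, 22.7)

The binomial likelihood is conjugate to the Beta prior: with 18 successes and 16 failures, the posterior is Beta(11.8+18, 6.7+16) = Beta(29.8, 22.7).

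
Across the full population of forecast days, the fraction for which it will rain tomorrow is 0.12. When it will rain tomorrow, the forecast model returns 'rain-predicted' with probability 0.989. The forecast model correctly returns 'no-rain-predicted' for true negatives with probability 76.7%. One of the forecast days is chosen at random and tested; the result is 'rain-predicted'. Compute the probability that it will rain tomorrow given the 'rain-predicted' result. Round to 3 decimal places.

Let H be the event that it will rain tomorrow. P(H) = 0.12, so P(¬H) = 0.88. With E the 'rain-predicted' result, P(E|H) = 0.989 and P(E|¬H) = 0.233.
P(E) = 0.989·0.12 + 0.233·0.88 = 0.11868 + 0.20504 = 0.32372.
By Bayes' theorem, P(H|E) = 0.11868 / 0.32372 = 0.367.

P(H | E) ≈ 0.367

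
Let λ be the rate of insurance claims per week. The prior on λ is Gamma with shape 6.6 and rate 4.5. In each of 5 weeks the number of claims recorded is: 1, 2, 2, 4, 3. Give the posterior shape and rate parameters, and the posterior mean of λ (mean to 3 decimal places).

Posterior: Gamma(shape=18.6, rate=9.5); mean ≈ 1.958

Total count ∑xᵢ = 12 over n = 5 weeks.
Gamma is conjugate to the Poisson likelihood: posterior is Gamma(shape = 6.6+12 = 18.6, rate = 4.5+5 = 9.5).
Posterior mean = shape/rate = 18.6/9.5 = 1.958.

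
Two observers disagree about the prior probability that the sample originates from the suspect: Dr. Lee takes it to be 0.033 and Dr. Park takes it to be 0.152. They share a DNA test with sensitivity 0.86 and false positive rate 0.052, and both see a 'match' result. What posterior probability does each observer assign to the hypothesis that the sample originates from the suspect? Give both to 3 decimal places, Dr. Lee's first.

Dr. Lee: 0.361; Dr. Park: 0.748

P('+'|H) = 0.86, P('+'|¬H) = 0.052.
Dr. Lee: numerator 0.86·0.033 = 0.028380; evidence = 0.028380+0.052·0.967 = 0.078664; posterior = 0.361.
Dr. Park: numerator 0.86·0.152 = 0.13072; evidence = 0.13072+0.052·0.848 = 0.17482; posterior = 0.748.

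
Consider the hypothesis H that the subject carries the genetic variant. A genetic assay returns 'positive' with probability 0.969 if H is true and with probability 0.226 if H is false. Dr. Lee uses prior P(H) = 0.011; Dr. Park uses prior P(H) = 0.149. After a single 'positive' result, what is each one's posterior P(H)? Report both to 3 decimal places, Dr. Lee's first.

P('+'|H) = 0.969, P('+'|¬H) = 0.226.
Dr. Lee: numerator 0.969·0.011 = 0.010659; evidence = 0.010659+0.226·0.989 = 0.23417; posterior = 0.046.
Dr. Park: numerator 0.969·0.149 = 0.14438; evidence = 0.14438+0.226·0.851 = 0.33671; posterior = 0.429.

Dr. Lee: 0.046; Dr. Park: 0.429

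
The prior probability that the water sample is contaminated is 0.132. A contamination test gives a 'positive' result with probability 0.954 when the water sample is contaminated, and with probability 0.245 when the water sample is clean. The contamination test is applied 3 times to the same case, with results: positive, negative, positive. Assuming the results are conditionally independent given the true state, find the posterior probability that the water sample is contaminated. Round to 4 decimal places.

Let H be the event that the water sample is contaminated; start with P(H) = 0.132. P('positive'|H) = 0.954, P('positive'|¬H) = 0.245.
Update on result 1 ('positive'): P(H) ← 0.954·0.1320 / (0.954·0.1320 + 0.245·0.8680) = 0.12593/0.33859 = 0.3719.
Update on result 2 ('negative'): P(H) ← 0.046·0.3719 / (0.046·0.3719 + 0.755·0.6281) = 0.017108/0.49131 = 0.0348.
Update on result 3 ('positive'): P(H) ← 0.954·0.0348 / (0.954·0.0348 + 0.245·0.9652) = 0.033220/0.26969 = 0.1232.

Posterior P(H) ≈ 0.1232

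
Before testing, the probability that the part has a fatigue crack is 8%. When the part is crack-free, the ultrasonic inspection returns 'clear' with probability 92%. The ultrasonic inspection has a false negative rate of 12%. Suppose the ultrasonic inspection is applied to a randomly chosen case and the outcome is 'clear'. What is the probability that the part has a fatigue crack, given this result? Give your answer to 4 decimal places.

Write H for 'the part has a fatigue crack'. Prior odds H:¬H = 0.08/0.92 = 0.086957. For the 'clear' outcome, the likelihood ratio is 0.12/0.92 = 0.13043.
Posterior odds = 0.086957 × 0.13043 = 0.011342, so P(H|E) = 0.011342/(1+0.011342) = 0.0112.

P(H | E) ≈ 0.0112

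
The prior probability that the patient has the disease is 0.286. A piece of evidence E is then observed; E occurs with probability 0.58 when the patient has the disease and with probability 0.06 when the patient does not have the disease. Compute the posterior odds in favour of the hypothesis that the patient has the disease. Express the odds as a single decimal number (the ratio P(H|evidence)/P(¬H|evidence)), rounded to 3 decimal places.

Prior odds = 0.286/(1−0.286) = 0.40056.
Likelihood ratio for E = 0.58/0.06 = 9.6667.
Posterior odds = prior odds × LR = 3.8721.

Posterior odds ≈ 3.872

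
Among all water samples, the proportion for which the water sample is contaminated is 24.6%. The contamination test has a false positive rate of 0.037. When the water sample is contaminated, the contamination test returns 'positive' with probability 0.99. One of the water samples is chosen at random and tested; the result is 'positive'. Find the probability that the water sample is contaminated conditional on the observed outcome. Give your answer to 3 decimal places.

P(H | E) ≈ 0.897

Let H be the event that the water sample is contaminated. P(H) = 0.246, so P(¬H) = 0.754. With E the 'positive' result, P(E|H) = 0.99 and P(E|¬H) = 0.037.
P(E) = 0.99·0.246 + 0.037·0.754 = 0.24354 + 0.027898 = 0.27144.
By Bayes' theorem, P(H|E) = 0.24354 / 0.27144 = 0.897.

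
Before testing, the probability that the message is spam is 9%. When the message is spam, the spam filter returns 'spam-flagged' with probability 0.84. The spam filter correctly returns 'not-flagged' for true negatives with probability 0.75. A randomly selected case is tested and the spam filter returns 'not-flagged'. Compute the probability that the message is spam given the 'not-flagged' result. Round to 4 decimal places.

P(H | E) ≈ 0.0207

Let H be the event that the message is spam. P(H) = 0.09, so P(¬H) = 0.91. With E the 'not-flagged' result, P(E|H) = 0.16 and P(E|¬H) = 0.75.
P(E) = 0.16·0.09 + 0.75·0.91 = 0.014400 + 0.68250 = 0.69690.
By Bayes' theorem, P(H|E) = 0.014400 / 0.69690 = 0.0207.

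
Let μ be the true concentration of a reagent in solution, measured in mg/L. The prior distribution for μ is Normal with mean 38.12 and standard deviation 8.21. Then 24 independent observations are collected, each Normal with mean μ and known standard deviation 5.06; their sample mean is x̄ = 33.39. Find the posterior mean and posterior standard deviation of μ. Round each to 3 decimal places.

Posterior mean ≈ 33.464; posterior SD ≈ 1.025

With known σ, the Normal prior is conjugate. Weight on the data is w = (n/σ²)/(n/σ² + 1/τ₀²) = 0.937368/(0.937368+0.0148359) = 0.98442.
Posterior mean = w·x̄ + (1−w)·μ₀ = 0.98442·33.39 + 0.015581·38.12 = 33.464. Posterior variance = 1/(0.937368+0.0148359) = 1.05020, so SD = 1.025.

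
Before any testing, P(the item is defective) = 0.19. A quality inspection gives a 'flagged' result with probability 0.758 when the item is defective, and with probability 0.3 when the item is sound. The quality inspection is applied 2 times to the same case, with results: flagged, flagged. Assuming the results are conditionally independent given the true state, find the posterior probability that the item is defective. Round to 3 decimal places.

Posterior P(H) ≈ 0.600

Let H be the event that the item is defective; start with P(H) = 0.19. P('flagged'|H) = 0.758, P('flagged'|¬H) = 0.3.
Update on result 1 ('flagged'): P(H) ← 0.758·0.1900 / (0.758·0.1900 + 0.3·0.8100) = 0.14402/0.38702 = 0.3721.
Update on result 2 ('flagged'): P(H) ← 0.758·0.3721 / (0.758·0.3721 + 0.3·0.6279) = 0.28207/0.47043 = 0.5996.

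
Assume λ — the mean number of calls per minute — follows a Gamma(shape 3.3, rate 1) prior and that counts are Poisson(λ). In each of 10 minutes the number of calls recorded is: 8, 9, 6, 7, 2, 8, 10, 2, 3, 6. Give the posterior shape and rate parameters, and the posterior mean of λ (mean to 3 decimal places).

The Poisson likelihood adds the total count to the shape and the number of exposure periods to the rate. Here ∑xᵢ = 61 and n = 10, so shape 3.3→64.3 and rate 1→11.
E[λ | data] = 64.3/11 = 5.845.

Posterior: Gamma(shape=64.3, rate=11); mean ≈ 5.845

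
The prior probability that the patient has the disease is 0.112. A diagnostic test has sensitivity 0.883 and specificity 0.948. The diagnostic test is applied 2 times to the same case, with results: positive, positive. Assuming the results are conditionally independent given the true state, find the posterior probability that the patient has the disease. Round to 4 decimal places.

Let H be the event that the patient has the disease; start with P(H) = 0.112. P('positive'|H) = 0.883, P('positive'|¬H) = 0.052.
Update on result 1 ('positive'): P(H) ← 0.883·0.1120 / (0.883·0.1120 + 0.052·0.8880) = 0.098896/0.14507 = 0.6817.
Update on result 2 ('positive'): P(H) ← 0.883·0.6817 / (0.883·0.6817 + 0.052·0.3183) = 0.60194/0.61850 = 0.9732.

Posterior P(H) ≈ 0.9732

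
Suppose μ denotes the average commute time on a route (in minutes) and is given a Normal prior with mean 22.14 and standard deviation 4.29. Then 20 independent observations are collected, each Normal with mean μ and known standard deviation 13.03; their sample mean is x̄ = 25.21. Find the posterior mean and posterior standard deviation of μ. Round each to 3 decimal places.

With known σ, the Normal prior is conjugate. Weight on the data is w = (n/σ²)/(n/σ² + 1/τ₀²) = 0.117799/(0.117799+0.0543357) = 0.68434.
Posterior mean = w·x̄ + (1−w)·μ₀ = 0.68434·25.21 + 0.31566·22.14 = 24.241. Posterior variance = 1/(0.117799+0.0543357) = 5.80941, so SD = 2.410.

Posterior mean ≈ 24.241; posterior SD ≈ 2.410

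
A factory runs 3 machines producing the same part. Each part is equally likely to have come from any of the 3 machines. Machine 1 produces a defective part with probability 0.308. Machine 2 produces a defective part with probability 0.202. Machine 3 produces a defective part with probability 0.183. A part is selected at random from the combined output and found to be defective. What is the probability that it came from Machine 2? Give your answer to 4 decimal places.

P(defective|M1) = 0.308; P(defective|M2) = 0.202; P(defective|M3) = 0.183.
Prior × likelihood for each source: 0.333333·0.308=0.1027, 0.333333·0.202=0.06733, 0.333333·0.183=0.06100. Summing gives P(defective) = 0.23100.
P(Machine 2 | defective) = 0.06733 / 0.23100 = 0.2915.

Posterior probability ≈ 0.2915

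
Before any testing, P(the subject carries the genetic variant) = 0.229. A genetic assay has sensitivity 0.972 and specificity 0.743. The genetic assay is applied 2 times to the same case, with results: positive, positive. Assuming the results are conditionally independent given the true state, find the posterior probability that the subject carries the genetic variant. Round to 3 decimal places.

With H the event that the subject carries the genetic variant, the joint likelihood of the observed sequence is P(data|H) = 0.972·0.972 = 0.94478 and P(data|¬H) = 0.257·0.257 = 0.066049.
Bayes: P(H|data) = 0.229·0.94478 / (0.229·0.94478 + 0.771·0.066049) = 0.21636/0.26728 = 0.8095.

Posterior P(H) ≈ 0.809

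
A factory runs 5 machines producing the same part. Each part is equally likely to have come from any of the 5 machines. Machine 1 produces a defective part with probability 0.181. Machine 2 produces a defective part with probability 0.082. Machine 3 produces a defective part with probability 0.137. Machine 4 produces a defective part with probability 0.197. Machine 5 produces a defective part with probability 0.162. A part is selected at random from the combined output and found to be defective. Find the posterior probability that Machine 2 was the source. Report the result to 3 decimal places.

Posterior probability ≈ 0.108

Tabulate prior·likelihood by source: [1] prior 0.2, lik 0.181, product 0.03620; [2] prior 0.2, lik 0.082, product 0.01640; [3] prior 0.2, lik 0.137, product 0.02740; [4] prior 0.2, lik 0.197, product 0.03940; [5] prior 0.2, lik 0.162, product 0.03240.
Normalizing constant = 0.15180; the posterior for Machine 2 is its product over the sum, 0.01640/0.15180 = 0.108.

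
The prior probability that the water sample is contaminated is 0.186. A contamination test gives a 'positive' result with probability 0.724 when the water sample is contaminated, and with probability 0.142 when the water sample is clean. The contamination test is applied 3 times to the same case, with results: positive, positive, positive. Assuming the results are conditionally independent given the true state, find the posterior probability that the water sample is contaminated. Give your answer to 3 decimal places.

Posterior P(H) ≈ 0.968

With H the event that the water sample is contaminated, the joint likelihood of the observed sequence is P(data|H) = 0.724·0.724·0.724 = 0.37950 and P(data|¬H) = 0.142·0.142·0.142 = 0.0028633.
Bayes: P(H|data) = 0.186·0.37950 / (0.186·0.37950 + 0.814·0.0028633) = 0.070588/0.072918 = 0.9680.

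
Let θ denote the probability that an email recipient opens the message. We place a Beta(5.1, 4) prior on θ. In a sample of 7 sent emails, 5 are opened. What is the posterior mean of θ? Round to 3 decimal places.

Posterior mean ≈ 0.627

Observing 5 successes and 2 failures updates Beta(5.1, 4) by adding the success and failure counts to the two shape parameters: α = 5.1+5 = 10.1, β = 4+2 = 6.
E[θ | data] = 10.1/(10.1+6) = 0.627.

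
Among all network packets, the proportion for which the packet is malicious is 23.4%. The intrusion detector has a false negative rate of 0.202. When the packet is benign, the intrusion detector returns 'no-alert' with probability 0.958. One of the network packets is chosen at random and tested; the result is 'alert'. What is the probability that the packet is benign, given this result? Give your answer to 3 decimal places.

P(¬H | E) ≈ 0.147

Let H be the event that the packet is malicious. P(H) = 0.234, so P(¬H) = 0.766. With E the 'alert' result, P(E|H) = 0.798 and P(E|¬H) = 0.042.
P(E) = 0.798·0.234 + 0.042·0.766 = 0.18673 + 0.032172 = 0.21890.
By Bayes' theorem, P(H|E) = 0.18673 / 0.21890 = 0.853. Hence P(¬H|E) = 1 − 0.853 = 0.147.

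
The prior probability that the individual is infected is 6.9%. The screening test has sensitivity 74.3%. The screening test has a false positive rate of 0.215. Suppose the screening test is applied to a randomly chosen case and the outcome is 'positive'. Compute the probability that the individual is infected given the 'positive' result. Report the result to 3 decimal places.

P(H | E) ≈ 0.204

Let H be the event that the individual is infected. P(H) = 0.069, so P(¬H) = 0.931. With E the 'positive' result, P(E|H) = 0.743 and P(E|¬H) = 0.215.
P(E) = 0.743·0.069 + 0.215·0.931 = 0.051267 + 0.20017 = 0.25143.
By Bayes' theorem, P(H|E) = 0.051267 / 0.25143 = 0.204.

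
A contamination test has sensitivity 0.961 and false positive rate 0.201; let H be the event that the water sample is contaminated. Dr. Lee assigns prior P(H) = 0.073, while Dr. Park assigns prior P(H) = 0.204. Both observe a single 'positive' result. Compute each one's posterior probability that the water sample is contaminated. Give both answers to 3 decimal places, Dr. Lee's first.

Dr. Lee: 0.274; Dr. Park: 0.551

P('+'|H) = 0.961, P('+'|¬H) = 0.201.
Dr. Lee: numerator 0.961·0.073 = 0.070153; evidence = 0.070153+0.201·0.927 = 0.25648; posterior = 0.274.
Dr. Park: numerator 0.961·0.204 = 0.19604; evidence = 0.19604+0.201·0.796 = 0.35604; posterior = 0.551.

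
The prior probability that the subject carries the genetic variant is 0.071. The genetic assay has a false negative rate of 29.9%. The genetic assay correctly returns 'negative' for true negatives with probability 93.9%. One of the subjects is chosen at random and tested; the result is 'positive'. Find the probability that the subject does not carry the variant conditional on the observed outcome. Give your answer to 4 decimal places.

P(¬H | E) ≈ 0.5324

Write H for 'the subject carries the genetic variant'. Prior odds H:¬H = 0.071/0.929 = 0.076426. For the 'positive' outcome, the likelihood ratio is 0.701/0.061 = 11.492.
Posterior odds = 0.076426 × 11.492 = 0.87828, so P(H|E) = 0.87828/(1+0.87828) = 0.4676. Then P(¬H|E) = 1 − 0.4676 = 0.5324.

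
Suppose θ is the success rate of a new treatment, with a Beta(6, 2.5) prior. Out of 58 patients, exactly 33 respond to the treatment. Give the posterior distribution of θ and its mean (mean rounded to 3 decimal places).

Posterior: Beta(39, 27.5); mean ≈ 0.586

Observing 33 successes and 25 failures updates Beta(6, 2.5) by adding the success and failure counts to the two shape parameters: α = 6+33 = 39, β = 2.5+25 = 27.5.
E[θ | data] = 39/(39+27.5) = 0.586.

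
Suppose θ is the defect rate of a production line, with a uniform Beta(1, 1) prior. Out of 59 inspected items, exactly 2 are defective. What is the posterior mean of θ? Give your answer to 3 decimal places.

Observing 2 successes and 57 failures updates Beta(1, 1) by adding the success and failure counts to the two shape parameters: α = 1+2 = 3, β = 1+57 = 58.
Posterior mean = α/(α+β) = 3/61 = 0.049.

Posterior mean ≈ 0.049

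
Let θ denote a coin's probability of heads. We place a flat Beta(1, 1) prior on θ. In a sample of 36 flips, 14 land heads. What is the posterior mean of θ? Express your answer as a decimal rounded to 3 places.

Posterior mean ≈ 0.395

Observing 14 successes and 22 failures updates Beta(1, 1) by adding the success and failure counts to the two shape parameters: α = 1+14 = 15, β = 1+22 = 23.
Posterior mean = α/(α+β) = 15/38 = 0.395.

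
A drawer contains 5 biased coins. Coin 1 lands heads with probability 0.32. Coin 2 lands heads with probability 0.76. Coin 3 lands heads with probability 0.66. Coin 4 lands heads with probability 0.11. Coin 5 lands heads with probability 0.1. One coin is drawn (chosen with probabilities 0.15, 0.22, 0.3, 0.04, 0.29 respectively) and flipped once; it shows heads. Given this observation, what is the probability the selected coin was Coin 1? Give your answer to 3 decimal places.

Posterior probability ≈ 0.107

P(heads|C1) = 0.32; P(heads|C2) = 0.76; P(heads|C3) = 0.66; P(heads|C4) = 0.11; P(heads|C5) = 0.1.
Prior × likelihood for each source: 0.15·0.32=0.04800, 0.22·0.76=0.1672, 0.3·0.66=0.1980, 0.04·0.11=0.004400, 0.29·0.1=0.02900. Summing gives P(heads) = 0.44660.
P(Coin 1 | heads) = 0.04800 / 0.44660 = 0.107.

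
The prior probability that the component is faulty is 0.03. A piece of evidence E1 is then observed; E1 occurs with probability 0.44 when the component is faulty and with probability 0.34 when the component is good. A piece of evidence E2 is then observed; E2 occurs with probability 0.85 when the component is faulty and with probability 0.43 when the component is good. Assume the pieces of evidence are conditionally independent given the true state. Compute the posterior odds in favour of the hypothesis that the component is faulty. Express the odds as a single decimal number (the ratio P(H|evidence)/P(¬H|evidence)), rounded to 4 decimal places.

Posterior odds ≈ 0.0791

Prior odds = 0.03/(1−0.03) = 0.030928. In log-odds, ln(0.030928) = -3.4761.
Add log likelihood ratios: ln(1.2941) + ln(1.9767) = 0.93928.
Posterior log-odds = -2.5368, so posterior odds = exp(-2.5368) = 0.079118.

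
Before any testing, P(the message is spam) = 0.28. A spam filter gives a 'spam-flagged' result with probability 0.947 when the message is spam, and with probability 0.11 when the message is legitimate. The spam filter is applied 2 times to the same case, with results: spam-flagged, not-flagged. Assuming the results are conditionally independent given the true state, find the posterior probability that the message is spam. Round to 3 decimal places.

Let H be the event that the message is spam; start with P(H) = 0.28. P('spam-flagged'|H) = 0.947, P('spam-flagged'|¬H) = 0.11.
Update on result 1 ('spam-flagged'): P(H) ← 0.947·0.2800 / (0.947·0.2800 + 0.11·0.7200) = 0.26516/0.34436 = 0.7700.
Update on result 2 ('not-flagged'): P(H) ← 0.053·0.7700 / (0.053·0.7700 + 0.89·0.2300) = 0.040810/0.24550 = 0.1662.

Posterior P(H) ≈ 0.166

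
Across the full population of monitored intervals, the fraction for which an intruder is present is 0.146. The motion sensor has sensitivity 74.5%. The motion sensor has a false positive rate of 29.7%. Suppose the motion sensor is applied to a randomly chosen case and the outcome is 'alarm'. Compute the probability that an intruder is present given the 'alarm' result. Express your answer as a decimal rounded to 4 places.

Write H for 'an intruder is present'. Prior odds H:¬H = 0.146/0.854 = 0.17096. For the 'alarm' outcome, the likelihood ratio is 0.745/0.297 = 2.5084.
Posterior odds = 0.17096 × 2.5084 = 0.42884, so P(H|E) = 0.42884/(1+0.42884) = 0.3001.

P(H | E) ≈ 0.3001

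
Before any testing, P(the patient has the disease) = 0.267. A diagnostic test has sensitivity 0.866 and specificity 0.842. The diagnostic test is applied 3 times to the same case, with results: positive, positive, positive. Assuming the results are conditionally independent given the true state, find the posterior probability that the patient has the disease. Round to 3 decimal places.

With H the event that the patient has the disease, the joint likelihood of the observed sequence is P(data|H) = 0.866·0.866·0.866 = 0.64946 and P(data|¬H) = 0.158·0.158·0.158 = 0.0039443.
Bayes: P(H|data) = 0.267·0.64946 / (0.267·0.64946 + 0.733·0.0039443) = 0.17341/0.17630 = 0.9836.

Posterior P(H) ≈ 0.984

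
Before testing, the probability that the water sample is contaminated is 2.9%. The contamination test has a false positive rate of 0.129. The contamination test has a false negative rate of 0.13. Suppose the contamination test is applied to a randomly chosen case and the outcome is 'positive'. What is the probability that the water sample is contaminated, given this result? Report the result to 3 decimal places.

Write H for 'the water sample is contaminated'. Prior odds H:¬H = 0.029/0.971 = 0.029866. For the 'positive' outcome, the likelihood ratio is 0.87/0.129 = 6.7442.
Posterior odds = 0.029866 × 6.7442 = 0.20142, so P(H|E) = 0.20142/(1+0.20142) = 0.168.

P(H | E) ≈ 0.168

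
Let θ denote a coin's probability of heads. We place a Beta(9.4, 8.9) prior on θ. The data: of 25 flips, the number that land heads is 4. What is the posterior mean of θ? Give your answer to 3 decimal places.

The binomial likelihood is conjugate to the Beta prior: with 4 successes and 21 failures, the posterior is Beta(9.4+4, 8.9+21) = Beta(13.4, 29.9).
E[θ | data] = 13.4/(13.4+29.9) = 0.309.

Posterior mean ≈ 0.309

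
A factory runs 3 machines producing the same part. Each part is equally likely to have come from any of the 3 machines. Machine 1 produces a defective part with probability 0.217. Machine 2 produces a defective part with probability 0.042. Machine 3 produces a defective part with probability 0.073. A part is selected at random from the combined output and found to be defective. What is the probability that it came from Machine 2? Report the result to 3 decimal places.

P(defective|M1) = 0.217; P(defective|M2) = 0.042; P(defective|M3) = 0.073.
Prior × likelihood for each source: 0.333333·0.217=0.07233, 0.333333·0.042=0.01400, 0.333333·0.073=0.02433. Summing gives P(defective) = 0.11067.
P(Machine 2 | defective) = 0.01400 / 0.11067 = 0.127.

Posterior probability ≈ 0.127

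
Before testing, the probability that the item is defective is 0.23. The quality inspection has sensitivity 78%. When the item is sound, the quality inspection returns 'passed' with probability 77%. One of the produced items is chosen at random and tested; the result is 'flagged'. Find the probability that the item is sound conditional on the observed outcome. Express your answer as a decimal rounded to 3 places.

P(¬H | E) ≈ 0.497

Write H for 'the item is defective'. Prior odds H:¬H = 0.23/0.77 = 0.29870. For the 'flagged' outcome, the likelihood ratio is 0.78/0.23 = 3.3913.
Posterior odds = 0.29870 × 3.3913 = 1.0130, so P(H|E) = 1.0130/(1+1.0130) = 0.503. Then P(¬H|E) = 1 − 0.503 = 0.497.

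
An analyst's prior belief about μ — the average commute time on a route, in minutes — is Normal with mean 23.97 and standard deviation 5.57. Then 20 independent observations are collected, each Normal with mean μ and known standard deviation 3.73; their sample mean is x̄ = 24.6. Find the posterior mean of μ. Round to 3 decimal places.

Prior precision 1/τ₀² = 1/5.57² = 0.0322322; data precision n/σ² = 20/3.73² = 1.43751.
Posterior precision = 0.0322322 + 1.43751 = 1.46975.
Posterior mean = (0.0322322·23.97 + 1.43751·24.6) / 1.46975 = 24.586.

Posterior mean ≈ 24.586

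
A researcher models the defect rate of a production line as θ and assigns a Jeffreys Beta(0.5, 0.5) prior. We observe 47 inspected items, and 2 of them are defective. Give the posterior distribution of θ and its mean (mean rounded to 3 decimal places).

Posterior: Beta(2.5, 45.5); mean ≈ 0.052

Observing 2 successes and 45 failures updates Beta(0.5, 0.5) by adding the success and failure counts to the two shape parameters: α = 0.5+2 = 2.5, β = 0.5+45 = 45.5.
Posterior mean = α/(α+β) = 2.5/48 = 0.052.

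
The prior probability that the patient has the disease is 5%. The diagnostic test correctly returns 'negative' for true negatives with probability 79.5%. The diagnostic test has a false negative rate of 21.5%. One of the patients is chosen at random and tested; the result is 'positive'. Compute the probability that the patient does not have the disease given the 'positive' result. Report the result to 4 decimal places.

Write H for 'the patient has the disease'. Prior odds H:¬H = 0.05/0.95 = 0.052632. For the 'positive' outcome, the likelihood ratio is 0.785/0.205 = 3.8293.
Posterior odds = 0.052632 × 3.8293 = 0.20154, so P(H|E) = 0.20154/(1+0.20154) = 0.1677. Then P(¬H|E) = 1 − 0.1677 = 0.8323.

P(¬H | E) ≈ 0.8323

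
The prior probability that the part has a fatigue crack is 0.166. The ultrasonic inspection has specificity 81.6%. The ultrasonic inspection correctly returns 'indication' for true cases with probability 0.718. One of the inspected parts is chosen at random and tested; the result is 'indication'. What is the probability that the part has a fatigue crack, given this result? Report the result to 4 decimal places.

Write H for 'the part has a fatigue crack'. Prior odds H:¬H = 0.166/0.834 = 0.19904. For the 'indication' outcome, the likelihood ratio is 0.718/0.184 = 3.9022.
Posterior odds = 0.19904 × 3.9022 = 0.77669, so P(H|E) = 0.77669/(1+0.77669) = 0.4372.

P(H | E) ≈ 0.4372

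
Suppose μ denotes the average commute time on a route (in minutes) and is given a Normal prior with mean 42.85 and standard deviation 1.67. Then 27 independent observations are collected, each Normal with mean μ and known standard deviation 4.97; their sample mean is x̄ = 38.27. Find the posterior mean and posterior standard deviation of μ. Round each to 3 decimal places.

Prior precision 1/τ₀² = 1/1.67² = 0.358564; data precision n/σ² = 27/4.97² = 1.09308.
Posterior precision = 0.358564 + 1.09308 = 1.45164, giving posterior SD = 1/√1.45164 = 0.830.
Posterior mean = (0.358564·42.85 + 1.09308·38.27) / 1.45164 = 39.401.

Posterior mean ≈ 39.401; posterior SD ≈ 0.830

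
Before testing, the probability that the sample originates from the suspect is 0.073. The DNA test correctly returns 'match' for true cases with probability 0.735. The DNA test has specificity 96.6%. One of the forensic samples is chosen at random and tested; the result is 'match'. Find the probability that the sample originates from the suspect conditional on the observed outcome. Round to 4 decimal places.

Let H be the event that the sample originates from the suspect. P(H) = 0.073, so P(¬H) = 0.927. With E the 'match' result, P(E|H) = 0.735 and P(E|¬H) = 0.034.
P(E) = 0.735·0.073 + 0.034·0.927 = 0.053655 + 0.031518 = 0.085173.
By Bayes' theorem, P(H|E) = 0.053655 / 0.085173 = 0.6300.

P(H | E) ≈ 0.6300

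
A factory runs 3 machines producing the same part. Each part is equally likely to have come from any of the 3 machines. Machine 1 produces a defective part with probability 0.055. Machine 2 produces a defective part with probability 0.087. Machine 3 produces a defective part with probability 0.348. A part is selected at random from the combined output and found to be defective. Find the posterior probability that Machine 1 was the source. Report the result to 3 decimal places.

Posterior probability ≈ 0.112

Tabulate prior·likelihood by source: [1] prior 0.333333, lik 0.055, product 0.01833; [2] prior 0.333333, lik 0.087, product 0.02900; [3] prior 0.333333, lik 0.348, product 0.1160.
Normalizing constant = 0.16333; the posterior for Machine 1 is its product over the sum, 0.01833/0.16333 = 0.112.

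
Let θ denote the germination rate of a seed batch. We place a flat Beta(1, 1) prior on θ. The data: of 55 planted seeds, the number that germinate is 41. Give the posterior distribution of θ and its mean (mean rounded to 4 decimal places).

Posterior: Beta(42, 15); mean ≈ 0.7368

The binomial likelihood is conjugate to the Beta prior: with 41 successes and 14 failures, the posterior is Beta(1+41, 1+14) = Beta(42, 15).
E[θ | data] = 42/(42+15) = 0.7368.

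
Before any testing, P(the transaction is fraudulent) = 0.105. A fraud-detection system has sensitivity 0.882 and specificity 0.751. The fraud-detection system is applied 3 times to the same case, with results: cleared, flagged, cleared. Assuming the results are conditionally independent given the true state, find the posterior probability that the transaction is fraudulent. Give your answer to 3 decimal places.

Posterior P(H) ≈ 0.010

With H the event that the transaction is fraudulent, the joint likelihood of the observed sequence is P(data|H) = 0.118·0.882·0.118 = 0.012281 and P(data|¬H) = 0.751·0.249·0.751 = 0.14044.
Bayes: P(H|data) = 0.105·0.012281 / (0.105·0.012281 + 0.895·0.14044) = 0.0012895/0.12698 = 0.0102.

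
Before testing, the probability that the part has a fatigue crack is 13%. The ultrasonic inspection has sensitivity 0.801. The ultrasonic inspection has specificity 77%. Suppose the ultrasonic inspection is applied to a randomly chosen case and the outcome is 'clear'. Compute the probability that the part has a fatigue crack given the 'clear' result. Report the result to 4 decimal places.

Write H for 'the part has a fatigue crack'. Prior odds H:¬H = 0.13/0.87 = 0.14943. For the 'clear' outcome, the likelihood ratio is 0.199/0.77 = 0.25844.
Posterior odds = 0.14943 × 0.25844 = 0.038618, so P(H|E) = 0.038618/(1+0.038618) = 0.0372.

P(H | E) ≈ 0.0372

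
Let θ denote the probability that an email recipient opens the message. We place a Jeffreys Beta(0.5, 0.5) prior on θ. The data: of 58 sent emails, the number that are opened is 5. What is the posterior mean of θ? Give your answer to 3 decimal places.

Observing 5 successes and 53 failures updates Beta(0.5, 0.5) by adding the success and failure counts to the two shape parameters: α = 0.5+5 = 5.5, β = 0.5+53 = 53.5.
Posterior mean = α/(α+β) = 5.5/59 = 0.093.

Posterior mean ≈ 0.093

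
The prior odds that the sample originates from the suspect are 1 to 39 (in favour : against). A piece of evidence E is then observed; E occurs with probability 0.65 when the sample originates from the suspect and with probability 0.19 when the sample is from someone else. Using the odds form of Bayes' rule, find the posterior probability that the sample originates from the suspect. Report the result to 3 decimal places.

Prior odds = 1/39 = 0.025641.
Likelihood ratio for E = 0.65/0.19 = 3.4211.
Posterior odds = prior odds × LR = 0.087719.
Posterior probability = odds/(1+odds) = 0.087719/1.0877 = 0.081.

Posterior probability ≈ 0.081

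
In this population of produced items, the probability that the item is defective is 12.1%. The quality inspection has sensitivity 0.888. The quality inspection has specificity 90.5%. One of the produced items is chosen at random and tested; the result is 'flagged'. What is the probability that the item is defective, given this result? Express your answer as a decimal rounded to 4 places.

P(H | E) ≈ 0.5627

Let H be the event that the item is defective. P(H) = 0.121, so P(¬H) = 0.879. With E the 'flagged' result, P(E|H) = 0.888 and P(E|¬H) = 0.095.
P(E) = 0.888·0.121 + 0.095·0.879 = 0.10745 + 0.083505 = 0.19095.
By Bayes' theorem, P(H|E) = 0.10745 / 0.19095 = 0.5627.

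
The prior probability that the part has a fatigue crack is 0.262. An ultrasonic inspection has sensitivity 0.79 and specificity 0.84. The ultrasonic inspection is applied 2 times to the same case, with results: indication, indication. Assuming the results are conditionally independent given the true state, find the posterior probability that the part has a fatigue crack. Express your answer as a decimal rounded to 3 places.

Posterior P(H) ≈ 0.896

With H the event that the part has a fatigue crack, the joint likelihood of the observed sequence is P(data|H) = 0.79·0.79 = 0.62410 and P(data|¬H) = 0.16·0.16 = 0.025600.
Bayes: P(H|data) = 0.262·0.62410 / (0.262·0.62410 + 0.738·0.025600) = 0.16351/0.18241 = 0.8964.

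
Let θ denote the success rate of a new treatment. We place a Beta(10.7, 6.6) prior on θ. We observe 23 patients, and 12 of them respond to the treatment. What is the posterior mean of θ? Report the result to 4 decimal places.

Posterior mean ≈ 0.5633

Observing 12 successes and 11 failures updates Beta(10.7, 6.6) by adding the success and failure counts to the two shape parameters: α = 10.7+12 = 22.7, β = 6.6+11 = 17.6.
E[θ | data] = 22.7/(22.7+17.6) = 0.5633.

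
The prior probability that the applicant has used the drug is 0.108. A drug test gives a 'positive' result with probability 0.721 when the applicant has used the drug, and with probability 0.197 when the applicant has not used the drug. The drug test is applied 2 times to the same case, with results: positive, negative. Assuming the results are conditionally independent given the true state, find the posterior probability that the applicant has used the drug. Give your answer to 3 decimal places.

Let H be the event that the applicant has used the drug; start with P(H) = 0.108. P('positive'|H) = 0.721, P('positive'|¬H) = 0.197.
Update on result 1 ('positive'): P(H) ← 0.721·0.1080 / (0.721·0.1080 + 0.197·0.8920) = 0.077868/0.25359 = 0.3071.
Update on result 2 ('negative'): P(H) ← 0.279·0.3071 / (0.279·0.3071 + 0.803·0.6929) = 0.085670/0.64210 = 0.1334.

Posterior P(H) ≈ 0.133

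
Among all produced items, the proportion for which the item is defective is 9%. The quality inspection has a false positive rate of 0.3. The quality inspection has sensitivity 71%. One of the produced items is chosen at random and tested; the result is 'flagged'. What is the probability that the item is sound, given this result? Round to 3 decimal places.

Let H be the event that the item is defective. P(H) = 0.09, so P(¬H) = 0.91. With E the 'flagged' result, P(E|H) = 0.71 and P(E|¬H) = 0.3.
P(E) = 0.71·0.09 + 0.3·0.91 = 0.063900 + 0.27300 = 0.33690.
By Bayes' theorem, P(H|E) = 0.063900 / 0.33690 = 0.190. Hence P(¬H|E) = 1 − 0.190 = 0.810.

P(¬H | E) ≈ 0.810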